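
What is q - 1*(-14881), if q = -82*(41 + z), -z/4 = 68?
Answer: 33823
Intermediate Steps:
z = -272 (z = -4*68 = -272)
q = 18942 (q = -82*(41 - 272) = -82*(-231) = 18942)
q - 1*(-14881) = 18942 - 1*(-14881) = 18942 + 14881 = 33823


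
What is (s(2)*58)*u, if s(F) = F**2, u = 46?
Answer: 10672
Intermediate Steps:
(s(2)*58)*u = (2**2*58)*46 = (4*58)*46 = 232*46 = 10672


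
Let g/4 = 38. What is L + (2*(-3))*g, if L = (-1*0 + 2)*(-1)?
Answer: -914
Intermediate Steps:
g = 152 (g = 4*38 = 152)
L = -2 (L = (0 + 2)*(-1) = 2*(-1) = -2)
L + (2*(-3))*g = -2 + (2*(-3))*152 = -2 - 6*152 = -2 - 912 = -914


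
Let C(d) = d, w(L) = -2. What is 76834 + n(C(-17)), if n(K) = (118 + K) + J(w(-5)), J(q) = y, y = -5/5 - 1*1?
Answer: 76933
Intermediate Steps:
y = -2 (y = -5*1/5 - 1 = -1 - 1 = -2)
J(q) = -2
n(K) = 116 + K (n(K) = (118 + K) - 2 = 116 + K)
76834 + n(C(-17)) = 76834 + (116 - 17) = 76834 + 99 = 76933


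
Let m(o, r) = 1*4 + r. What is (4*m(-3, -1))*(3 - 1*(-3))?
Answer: 72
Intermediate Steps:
m(o, r) = 4 + r
(4*m(-3, -1))*(3 - 1*(-3)) = (4*(4 - 1))*(3 - 1*(-3)) = (4*3)*(3 + 3) = 12*6 = 72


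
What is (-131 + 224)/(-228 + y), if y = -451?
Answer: -93/679 ≈ -0.13697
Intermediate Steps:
(-131 + 224)/(-228 + y) = (-131 + 224)/(-228 - 451) = 93/(-679) = 93*(-1/679) = -93/679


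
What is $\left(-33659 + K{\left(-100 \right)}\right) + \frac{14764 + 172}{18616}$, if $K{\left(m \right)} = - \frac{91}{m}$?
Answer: $- \frac{7832050843}{232700} \approx -33657.0$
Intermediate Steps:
$\left(-33659 + K{\left(-100 \right)}\right) + \frac{14764 + 172}{18616} = \left(-33659 - \frac{91}{-100}\right) + \frac{14764 + 172}{18616} = \left(-33659 - - \frac{91}{100}\right) + 14936 \cdot \frac{1}{18616} = \left(-33659 + \frac{91}{100}\right) + \frac{1867}{2327} = - \frac{3365809}{100} + \frac{1867}{2327} = - \frac{7832050843}{232700}$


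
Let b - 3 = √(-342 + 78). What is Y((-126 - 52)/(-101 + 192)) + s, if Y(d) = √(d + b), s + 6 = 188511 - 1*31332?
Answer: 157173 + √(8645 + 16562*I*√66)/91 ≈ 1.5718e+5 + 2.7602*I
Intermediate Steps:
b = 3 + 2*I*√66 (b = 3 + √(-342 + 78) = 3 + √(-264) = 3 + 2*I*√66 ≈ 3.0 + 16.248*I)
s = 157173 (s = -6 + (188511 - 1*31332) = -6 + (188511 - 31332) = -6 + 157179 = 157173)
Y(d) = √(3 + d + 2*I*√66) (Y(d) = √(d + (3 + 2*I*√66)) = √(3 + d + 2*I*√66))
Y((-126 - 52)/(-101 + 192)) + s = √(3 + (-126 - 52)/(-101 + 192) + 2*I*√66) + 157173 = √(3 - 178/91 + 2*I*√66) + 157173 = √(95/91 + 2*I*√66) + 157173 = 157173 + √(95/91 + 2*I*√66)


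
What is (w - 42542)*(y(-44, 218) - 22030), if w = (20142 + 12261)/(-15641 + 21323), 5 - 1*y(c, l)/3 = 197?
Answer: 910612032341/947 ≈ 9.6158e+8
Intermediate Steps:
y(c, l) = -576 (y(c, l) = 15 - 3*197 = 15 - 591 = -576)
w = 10801/1894 (w = 32403/5682 = 32403*(1/5682) = 10801/1894 ≈ 5.7027)
(w - 42542)*(y(-44, 218) - 22030) = (10801/1894 - 42542)*(-576 - 22030) = -80563747/1894*(-22606) = 910612032341/947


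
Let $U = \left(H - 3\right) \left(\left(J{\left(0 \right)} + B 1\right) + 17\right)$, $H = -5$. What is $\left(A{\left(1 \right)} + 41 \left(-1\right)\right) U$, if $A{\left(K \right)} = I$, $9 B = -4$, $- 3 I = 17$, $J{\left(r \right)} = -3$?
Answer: $\frac{136640}{27} \approx 5060.7$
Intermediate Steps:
$I = - \frac{17}{3}$ ($I = \left(- \frac{1}{3}\right) 17 = - \frac{17}{3} \approx -5.6667$)
$B = - \frac{4}{9}$ ($B = \frac{1}{9} \left(-4\right) = - \frac{4}{9} \approx -0.44444$)
$A{\left(K \right)} = - \frac{17}{3}$
$U = - \frac{976}{9}$ ($U = \left(-5 - 3\right) \left(\left(-3 - \frac{4}{9}\right) + 17\right) = - 8 \left(\left(-3 - \frac{4}{9}\right) + 17\right) = - 8 \left(- \frac{31}{9} + 17\right) = \left(-8\right) \frac{122}{9} = - \frac{976}{9} \approx -108.44$)
$\left(A{\left(1 \right)} + 41 \left(-1\right)\right) U = \left(- \frac{17}{3} + 41 \left(-1\right)\right) \left(- \frac{976}{9}\right) = \left(- \frac{17}{3} - 41\right) \left(- \frac{976}{9}\right) = \left(- \frac{140}{3}\right) \left(- \frac{976}{9}\right) = \frac{136640}{27}$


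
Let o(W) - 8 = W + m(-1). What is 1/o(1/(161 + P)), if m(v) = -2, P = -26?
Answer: 135/811 ≈ 0.16646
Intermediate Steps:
o(W) = 6 + W (o(W) = 8 + (W - 2) = 8 + (-2 + W) = 6 + W)
1/o(1/(161 + P)) = 1/(6 + 1/(161 - 26)) = 1/(6 + 1/135) = 1/(811/135) = 135/811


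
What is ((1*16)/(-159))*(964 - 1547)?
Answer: 176/3 ≈ 58.667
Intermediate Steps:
((1*16)/(-159))*(964 - 1547) = (16*(-1/159))*(-583) = -16/159*(-583) = 176/3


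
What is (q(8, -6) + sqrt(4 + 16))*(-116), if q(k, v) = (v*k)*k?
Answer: 44544 - 232*sqrt(5) ≈ 44025.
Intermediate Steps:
q(k, v) = v*k**2 (q(k, v) = (k*v)*k = v*k**2)
(q(8, -6) + sqrt(4 + 16))*(-116) = (-6*8**2 + sqrt(4 + 16))*(-116) = (-6*64 + sqrt(20))*(-116) = (-384 + 2*sqrt(5))*(-116) = 44544 - 232*sqrt(5)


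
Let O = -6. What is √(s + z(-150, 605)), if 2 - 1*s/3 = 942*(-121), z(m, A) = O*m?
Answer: 2*√85713 ≈ 585.54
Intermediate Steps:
z(m, A) = -6*m
s = 341952 (s = 6 - 2826*(-121) = 6 - 3*(-113982) = 6 + 341946 = 341952)
√(s + z(-150, 605)) = √(341952 - 6*(-150)) = √(341952 + 900) = √342852 = 2*√85713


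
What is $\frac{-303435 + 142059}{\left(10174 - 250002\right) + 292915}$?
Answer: $- \frac{161376}{53087} \approx -3.0398$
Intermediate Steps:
$\frac{-303435 + 142059}{\left(10174 - 250002\right) + 292915} = - \frac{161376}{\left(10174 - 250002\right) + 292915} = - \frac{161376}{-239828 + 292915} = - \frac{161376}{53087}$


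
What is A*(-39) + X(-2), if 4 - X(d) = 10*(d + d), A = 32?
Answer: -1204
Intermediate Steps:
X(d) = 4 - 20*d (X(d) = 4 - 10*(d + d) = 4 - 10*2*d = 4 - 20*d)
A*(-39) + X(-2) = 32*(-39) + (4 - 20*(-2)) = -1248 + (4 + 40) = -1248 + 44 = -1204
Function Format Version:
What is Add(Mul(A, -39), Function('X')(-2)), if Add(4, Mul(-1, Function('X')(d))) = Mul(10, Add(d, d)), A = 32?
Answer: -1204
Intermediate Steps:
Function('X')(d) = Add(4, Mul(-20, d)) (Function('X')(d) = Add(4, Mul(-1, Mul(10, Add(d, d)))) = Add(4, Mul(-1, Mul(10, Mul(2, d)))) = Add(4, Mul(-1, Mul(20, d))) = Add(4, Mul(-20, d)))
Add(Mul(A, -39), Function('X')(-2)) = Add(Mul(32, -39), Add(4, Mul(-20, -2))) = Add(-1248, Add(4, 40)) = Add(-1248, 44) = -1204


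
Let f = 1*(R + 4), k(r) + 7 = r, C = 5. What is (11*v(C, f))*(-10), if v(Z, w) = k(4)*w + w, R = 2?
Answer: 1320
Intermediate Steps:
k(r) = -7 + r
f = 6 (f = 1*(2 + 4) = 1*6 = 6)
v(Z, w) = -2*w (v(Z, w) = (-7 + 4)*w + w = -3*w + w = -2*w)
(11*v(C, f))*(-10) = (11*(-2*6))*(-10) = (11*(-12))*(-10) = -132*(-10) = 1320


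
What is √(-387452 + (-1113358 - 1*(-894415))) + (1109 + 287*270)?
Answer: 78599 + I*√606395 ≈ 78599.0 + 778.71*I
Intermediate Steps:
√(-387452 + (-1113358 - 1*(-894415))) + (1109 + 287*270) = √(-387452 + (-1113358 + 894415)) + (1109 + 77490) = √(-387452 - 218943) + 78599 = √(-606395) + 78599 = I*√606395 + 78599 = 78599 + I*√606395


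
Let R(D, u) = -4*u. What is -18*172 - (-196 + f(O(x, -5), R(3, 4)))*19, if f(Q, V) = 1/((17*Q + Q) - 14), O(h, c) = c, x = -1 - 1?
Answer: 65331/104 ≈ 628.18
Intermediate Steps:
x = -2
f(Q, V) = 1/(-14 + 18*Q) (f(Q, V) = 1/(18*Q - 14) = 1/(-14 + 18*Q))
-18*172 - (-196 + f(O(x, -5), R(3, 4)))*19 = -18*172 - (-196 + 1/(2*(-7 + 9*(-5))))*19 = -3096 - (-196 + 1/(2*(-7 - 45)))*19 = -3096 - (-196 + (1/2)/(-52))*19 = -3096 - (-196 + (1/2)*(-1/52))*19 = -3096 - (-196 - 1/104)*19 = -3096 - (-20385)*19/104 = -3096 - 1*(-387315/104) = -3096 + 387315/104 = 65331/104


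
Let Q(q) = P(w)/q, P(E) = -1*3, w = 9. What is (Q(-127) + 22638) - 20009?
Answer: 333886/127 ≈ 2629.0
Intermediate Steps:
P(E) = -3
Q(q) = -3/q
(Q(-127) + 22638) - 20009 = (-3/(-127) + 22638) - 20009 = (-3*(-1/127) + 22638) - 20009 = (3/127 + 22638) - 20009 = 2875029/127 - 20009 = 333886/127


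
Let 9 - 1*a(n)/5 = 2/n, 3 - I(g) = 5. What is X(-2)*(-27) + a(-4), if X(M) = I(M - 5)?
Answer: 203/2 ≈ 101.50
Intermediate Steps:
I(g) = -2 (I(g) = 3 - 1*5 = 3 - 5 = -2)
X(M) = -2
a(n) = 45 - 10/n
X(-2)*(-27) + a(-4) = -2*(-27) + (45 - 10/(-4)) = 54 + (45 - 10*(-1/4)) = 54 + (45 + 5/2) = 54 + 95/2 = 203/2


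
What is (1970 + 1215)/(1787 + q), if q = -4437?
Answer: -637/530 ≈ -1.2019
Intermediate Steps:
(1970 + 1215)/(1787 + q) = (1970 + 1215)/(1787 - 4437) = 3185/(-2650) = 3185*(-1/2650) = -637/530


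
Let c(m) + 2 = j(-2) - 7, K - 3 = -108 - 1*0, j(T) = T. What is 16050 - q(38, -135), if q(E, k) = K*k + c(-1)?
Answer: 1886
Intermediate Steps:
K = -105 (K = 3 + (-108 - 1*0) = 3 + (-108 + 0) = 3 - 108 = -105)
c(m) = -11 (c(m) = -2 + (-2 - 7) = -2 - 9 = -11)
q(E, k) = -11 - 105*k (q(E, k) = -105*k - 11 = -11 - 105*k)
16050 - q(38, -135) = 16050 - (-11 - 105*(-135)) = 16050 - (-11 + 14175) = 16050 - 1*14164 = 16050 - 14164 = 1886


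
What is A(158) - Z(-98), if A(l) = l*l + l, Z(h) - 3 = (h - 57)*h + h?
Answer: 10027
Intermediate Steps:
Z(h) = 3 + h + h*(-57 + h) (Z(h) = 3 + ((h - 57)*h + h) = 3 + ((-57 + h)*h + h) = 3 + (h*(-57 + h) + h) = 3 + (h + h*(-57 + h)) = 3 + h + h*(-57 + h))
A(l) = l + l² (A(l) = l² + l = l + l²)
A(158) - Z(-98) = 158*(1 + 158) - (3 + (-98)² - 56*(-98)) = 158*159 - (3 + 9604 + 5488) = 25122 - 1*15095 = 25122 - 15095 = 10027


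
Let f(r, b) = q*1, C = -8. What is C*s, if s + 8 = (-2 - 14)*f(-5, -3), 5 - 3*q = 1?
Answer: 704/3 ≈ 234.67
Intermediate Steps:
q = 4/3 (q = 5/3 - ⅓*1 = 5/3 - ⅓ = 4/3 ≈ 1.3333)
f(r, b) = 4/3 (f(r, b) = (4/3)*1 = 4/3)
s = -88/3 (s = -8 + (-2 - 14)*(4/3) = -8 - 16*4/3 = -8 - 64/3 = -88/3 ≈ -29.333)
C*s = -8*(-88/3) = 704/3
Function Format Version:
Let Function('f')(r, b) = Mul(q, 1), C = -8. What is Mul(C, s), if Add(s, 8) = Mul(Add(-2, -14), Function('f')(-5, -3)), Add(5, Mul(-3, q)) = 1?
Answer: Rational(704, 3) ≈ 234.67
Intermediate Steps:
q = Rational(4, 3) (q = Add(Rational(5, 3), Mul(Rational(-1, 3), 1)) = Add(Rational(5, 3), Rational(-1, 3)) = Rational(4, 3) ≈ 1.3333)
Function('f')(r, b) = Rational(4, 3) (Function('f')(r, b) = Mul(Rational(4, 3), 1) = Rational(4, 3))
s = Rational(-88, 3) (s = Add(-8, Mul(Add(-2, -14), Rational(4, 3))) = Add(-8, Mul(-16, Rational(4, 3))) = Add(-8, Rational(-64, 3)) = Rational(-88, 3) ≈ -29.333)
Mul(C, s) = Mul(-8, Rational(-88, 3)) = Rational(704, 3)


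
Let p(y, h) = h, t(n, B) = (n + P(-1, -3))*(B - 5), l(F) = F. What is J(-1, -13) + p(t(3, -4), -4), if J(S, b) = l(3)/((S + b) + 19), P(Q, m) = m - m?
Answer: -17/5 ≈ -3.4000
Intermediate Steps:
P(Q, m) = 0
t(n, B) = n*(-5 + B) (t(n, B) = (n + 0)*(B - 5) = n*(-5 + B))
J(S, b) = 3/(19 + S + b) (J(S, b) = 3/((S + b) + 19) = 3/(19 + S + b))
J(-1, -13) + p(t(3, -4), -4) = 3/(19 - 1 - 13) - 4 = 3/5 - 4 = 3*(⅕) - 4 = ⅗ - 4 = -17/5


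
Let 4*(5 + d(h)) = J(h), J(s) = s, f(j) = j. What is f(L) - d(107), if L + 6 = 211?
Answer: 733/4 ≈ 183.25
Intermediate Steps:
L = 205 (L = -6 + 211 = 205)
d(h) = -5 + h/4
f(L) - d(107) = 205 - (-5 + (1/4)*107) = 205 - (-5 + 107/4) = 205 - 1*87/4 = 205 - 87/4 = 733/4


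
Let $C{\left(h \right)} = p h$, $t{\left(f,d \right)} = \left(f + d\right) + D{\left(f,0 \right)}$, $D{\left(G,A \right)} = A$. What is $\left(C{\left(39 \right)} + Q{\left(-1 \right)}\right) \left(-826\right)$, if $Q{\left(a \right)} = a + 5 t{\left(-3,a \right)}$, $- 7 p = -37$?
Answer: $-152928$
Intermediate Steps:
$p = \frac{37}{7}$ ($p = \left(- \frac{1}{7}\right) \left(-37\right) = \frac{37}{7} \approx 5.2857$)
$t{\left(f,d \right)} = d + f$ ($t{\left(f,d \right)} = \left(f + d\right) + 0 = \left(d + f\right) + 0 = d + f$)
$C{\left(h \right)} = \frac{37 h}{7}$
$Q{\left(a \right)} = -15 + 6 a$ ($Q{\left(a \right)} = a + 5 \left(a - 3\right) = a + 5 \left(-3 + a\right) = a + \left(-15 + 5 a\right) = -15 + 6 a$)
$\left(C{\left(39 \right)} + Q{\left(-1 \right)}\right) \left(-826\right) = \left(\frac{37}{7} \cdot 39 + \left(-15 + 6 \left(-1\right)\right)\right) \left(-826\right) = \left(\frac{1443}{7} - 21\right) \left(-826\right) = \frac{1296}{7} \left(-826\right) = -152928$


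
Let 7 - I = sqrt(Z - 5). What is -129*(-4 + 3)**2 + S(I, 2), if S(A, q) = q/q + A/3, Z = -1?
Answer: -377/3 - I*sqrt(6)/3 ≈ -125.67 - 0.8165*I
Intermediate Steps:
I = 7 - I*sqrt(6) (I = 7 - sqrt(-1 - 5) = 7 - sqrt(-6) = 7 - I*sqrt(6) ≈ 7.0 - 2.4495*I)
S(A, q) = 1 + A/3 (S(A, q) = 1 + A*(1/3) = 1 + A/3)
-129*(-4 + 3)**2 + S(I, 2) = -129*(-4 + 3)**2 + (1 + (7 - I*sqrt(6))/3) = -129*(-1)**2 + (1 + (7/3 - I*sqrt(6)/3)) = -129*1 + (10/3 - I*sqrt(6)/3) = -129 + (10/3 - I*sqrt(6)/3) = -377/3 - I*sqrt(6)/3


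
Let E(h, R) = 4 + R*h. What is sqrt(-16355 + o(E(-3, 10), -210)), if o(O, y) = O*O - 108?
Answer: I*sqrt(15787) ≈ 125.65*I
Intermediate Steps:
o(O, y) = -108 + O**2 (o(O, y) = O**2 - 108 = -108 + O**2)
sqrt(-16355 + o(E(-3, 10), -210)) = sqrt(-16355 + (-108 + (4 + 10*(-3))**2)) = sqrt(-16355 + (-108 + (4 - 30)**2)) = sqrt(-16355 + (-108 + (-26)**2)) = sqrt(-16355 + (-108 + 676)) = sqrt(-16355 + 568) = sqrt(-15787) = I*sqrt(15787)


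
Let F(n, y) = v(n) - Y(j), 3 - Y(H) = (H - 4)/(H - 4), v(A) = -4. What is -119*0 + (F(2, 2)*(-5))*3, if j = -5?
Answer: 90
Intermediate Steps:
Y(H) = 2 (Y(H) = 3 - (H - 4)/(H - 4) = 3 - (-4 + H)/(-4 + H) = 3 - 1*1 = 3 - 1 = 2)
F(n, y) = -6 (F(n, y) = -4 - 1*2 = -4 - 2 = -6)
-119*0 + (F(2, 2)*(-5))*3 = -119*0 - 6*(-5)*3 = 0 + 30*3 = 0 + 90 = 90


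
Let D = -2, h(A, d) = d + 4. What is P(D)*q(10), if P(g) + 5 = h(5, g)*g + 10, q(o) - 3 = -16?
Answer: -13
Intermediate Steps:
h(A, d) = 4 + d
q(o) = -13 (q(o) = 3 - 16 = -13)
P(g) = 5 + g*(4 + g) (P(g) = -5 + ((4 + g)*g + 10) = -5 + (g*(4 + g) + 10) = -5 + (10 + g*(4 + g)) = 5 + g*(4 + g))
P(D)*q(10) = (5 - 2*(4 - 2))*(-13) = (5 - 2*2)*(-13) = (5 - 4)*(-13) = 1*(-13) = -13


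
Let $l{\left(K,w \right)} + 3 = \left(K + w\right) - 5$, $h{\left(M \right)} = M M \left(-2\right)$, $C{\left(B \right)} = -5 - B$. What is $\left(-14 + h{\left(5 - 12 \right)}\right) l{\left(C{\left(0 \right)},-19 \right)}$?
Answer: $3584$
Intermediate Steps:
$h{\left(M \right)} = - 2 M^{2}$ ($h{\left(M \right)} = M^{2} \left(-2\right) = - 2 M^{2}$)
$l{\left(K,w \right)} = -8 + K + w$ ($l{\left(K,w \right)} = -3 - \left(5 - K - w\right) = -3 + \left(-5 + K + w\right) = -8 + K + w$)
$\left(-14 + h{\left(5 - 12 \right)}\right) l{\left(C{\left(0 \right)},-19 \right)} = \left(-14 - 2 \left(5 - 12\right)^{2}\right) \left(-8 - 5 - 19\right) = \left(-14 - 2 \left(5 - 12\right)^{2}\right) \left(-8 + \left(-5 + 0\right) - 19\right) = \left(-14 - 2 \left(-7\right)^{2}\right) \left(-8 - 5 - 19\right) = \left(-14 - 98\right) \left(-32\right) = \left(-112\right) \left(-32\right) = 3584$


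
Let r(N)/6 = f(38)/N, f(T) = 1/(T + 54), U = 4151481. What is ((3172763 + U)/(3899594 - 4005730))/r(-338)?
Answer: 14234668214/39801 ≈ 3.5765e+5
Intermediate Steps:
f(T) = 1/(54 + T)
r(N) = 3/(46*N) (r(N) = 6*(1/((54 + 38)*N)) = 6*(1/(92*N)) = 3/(46*N))
((3172763 + U)/(3899594 - 4005730))/r(-338) = ((3172763 + 4151481)/(3899594 - 4005730))/(((3/46)/(-338))) = (7324244/(-106136))/(((3/46)*(-1/338))) = (7324244*(-1/106136))/(-3/15548) = -1831061/26534*(-15548/3) = 14234668214/39801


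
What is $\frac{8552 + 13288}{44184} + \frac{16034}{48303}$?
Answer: $\frac{10496332}{12703689} \approx 0.82624$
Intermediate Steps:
$\frac{8552 + 13288}{44184} + \frac{16034}{48303} = 21840 \cdot \frac{1}{44184} + 16034 \cdot \frac{1}{48303} = \frac{130}{263} + \frac{16034}{48303} = \frac{10496332}{12703689}$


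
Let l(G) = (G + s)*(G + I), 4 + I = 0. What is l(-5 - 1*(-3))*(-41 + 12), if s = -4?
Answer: -1044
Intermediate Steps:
I = -4 (I = -4 + 0 = -4)
l(G) = (-4 + G)² (l(G) = (G - 4)*(G - 4) = (-4 + G)*(-4 + G) = (-4 + G)²)
l(-5 - 1*(-3))*(-41 + 12) = (16 + (-5 - 1*(-3))² - 8*(-5 - 1*(-3)))*(-41 + 12) = (16 + (-5 + 3)² - 8*(-5 + 3))*(-29) = (16 + (-2)² - 8*(-2))*(-29) = (16 + 4 + 16)*(-29) = 36*(-29) = -1044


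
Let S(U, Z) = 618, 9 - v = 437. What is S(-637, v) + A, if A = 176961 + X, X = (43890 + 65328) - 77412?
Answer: 209385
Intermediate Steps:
v = -428 (v = 9 - 1*437 = 9 - 437 = -428)
X = 31806 (X = 109218 - 77412 = 31806)
A = 208767 (A = 176961 + 31806 = 208767)
S(-637, v) + A = 618 + 208767 = 209385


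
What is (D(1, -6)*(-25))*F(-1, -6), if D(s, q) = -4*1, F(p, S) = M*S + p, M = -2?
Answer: 1100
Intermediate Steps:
F(p, S) = p - 2*S (F(p, S) = -2*S + p = p - 2*S)
D(s, q) = -4
(D(1, -6)*(-25))*F(-1, -6) = (-4*(-25))*(-1 - 2*(-6)) = 100*(-1 + 12) = 100*11 = 1100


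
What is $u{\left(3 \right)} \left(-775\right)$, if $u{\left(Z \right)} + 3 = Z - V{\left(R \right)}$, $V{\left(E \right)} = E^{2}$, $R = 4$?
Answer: $12400$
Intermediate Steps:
$u{\left(Z \right)} = -19 + Z$ ($u{\left(Z \right)} = -3 + \left(Z - 4^{2}\right) = -3 + \left(Z - 16\right) = -3 + \left(-16 + Z\right) = -19 + Z$)
$u{\left(3 \right)} \left(-775\right) = \left(-19 + 3\right) \left(-775\right) = \left(-16\right) \left(-775\right) = 12400$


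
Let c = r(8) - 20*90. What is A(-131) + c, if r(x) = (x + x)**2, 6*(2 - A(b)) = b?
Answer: -9121/6 ≈ -1520.2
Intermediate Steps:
A(b) = 2 - b/6
r(x) = 4*x**2 (r(x) = (2*x)**2 = 4*x**2)
c = -1544 (c = 4*8**2 - 20*90 = 4*64 - 1800 = 256 - 1800 = -1544)
A(-131) + c = (2 - 1/6*(-131)) - 1544 = (2 + 131/6) - 1544 = 143/6 - 1544 = -9121/6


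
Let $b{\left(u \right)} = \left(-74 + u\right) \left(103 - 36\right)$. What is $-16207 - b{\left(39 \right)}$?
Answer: $-13862$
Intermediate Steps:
$b{\left(u \right)} = -4958 + 67 u$ ($b{\left(u \right)} = \left(-74 + u\right) 67 = -4958 + 67 u$)
$-16207 - b{\left(39 \right)} = -16207 - \left(-4958 + 67 \cdot 39\right) = -16207 - \left(-4958 + 2613\right) = -16207 - -2345 = -16207 + 2345 = -13862$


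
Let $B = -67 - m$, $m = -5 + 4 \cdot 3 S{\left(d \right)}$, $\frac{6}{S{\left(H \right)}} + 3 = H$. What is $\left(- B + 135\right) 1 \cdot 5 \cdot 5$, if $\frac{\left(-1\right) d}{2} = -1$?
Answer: $3125$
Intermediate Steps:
$d = 2$ ($d = \left(-2\right) \left(-1\right) = 2$)
$S{\left(H \right)} = \frac{6}{-3 + H}$
$m = -77$ ($m = -5 + 4 \cdot 3 \frac{6}{-3 + 2} = -5 + 12 \frac{6}{-1} = -5 + 12 \cdot 6 \left(-1\right) = -5 + 12 \left(-6\right) = -5 - 72 = -77$)
$B = 10$ ($B = -67 - -77 = -67 + 77 = 10$)
$\left(- B + 135\right) 1 \cdot 5 \cdot 5 = \left(\left(-1\right) 10 + 135\right) 1 \cdot 5 \cdot 5 = \left(-10 + 135\right) 5 \cdot 5 = 125 \cdot 25 = 3125$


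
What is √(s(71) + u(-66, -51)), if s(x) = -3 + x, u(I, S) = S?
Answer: √17 ≈ 4.1231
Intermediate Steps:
√(s(71) + u(-66, -51)) = √((-3 + 71) - 51) = √(68 - 51) = √17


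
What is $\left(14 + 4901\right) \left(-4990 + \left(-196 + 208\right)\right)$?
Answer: $-24466870$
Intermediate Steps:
$\left(14 + 4901\right) \left(-4990 + \left(-196 + 208\right)\right) = 4915 \left(-4990 + 12\right) = 4915 \left(-4978\right) = -24466870$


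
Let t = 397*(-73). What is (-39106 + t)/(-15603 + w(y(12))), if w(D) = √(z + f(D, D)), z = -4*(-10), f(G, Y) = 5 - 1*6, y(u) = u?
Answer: 354120487/81151190 + 68087*√39/243453570 ≈ 4.3655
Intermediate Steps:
f(G, Y) = -1 (f(G, Y) = 5 - 6 = -1)
z = 40
w(D) = √39 (w(D) = √(40 - 1) = √39)
t = -28981
(-39106 + t)/(-15603 + w(y(12))) = (-39106 - 28981)/(-15603 + √39) = -68087/(-15603 + √39)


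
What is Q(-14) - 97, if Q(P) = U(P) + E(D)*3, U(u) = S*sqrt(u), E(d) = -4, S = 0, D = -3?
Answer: -109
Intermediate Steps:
U(u) = 0 (U(u) = 0*sqrt(u) = 0)
Q(P) = -12 (Q(P) = 0 - 4*3 = 0 - 12 = -12)
Q(-14) - 97 = -12 - 97 = -109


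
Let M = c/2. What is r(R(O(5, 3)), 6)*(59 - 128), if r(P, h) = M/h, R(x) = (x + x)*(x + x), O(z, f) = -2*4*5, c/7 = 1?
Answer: -161/4 ≈ -40.250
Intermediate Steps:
c = 7 (c = 7*1 = 7)
M = 7/2 ≈ 3.5000
O(z, f) = -40 (O(z, f) = -8*5 = -40)
R(x) = 4*x² (R(x) = (2*x)*(2*x) = 4*x²)
r(P, h) = 7/(2*h)
r(R(O(5, 3)), 6)*(59 - 128) = ((7/2)/6)*(59 - 128) = ((7/2)*(⅙))*(-69) = (7/12)*(-69) = -161/4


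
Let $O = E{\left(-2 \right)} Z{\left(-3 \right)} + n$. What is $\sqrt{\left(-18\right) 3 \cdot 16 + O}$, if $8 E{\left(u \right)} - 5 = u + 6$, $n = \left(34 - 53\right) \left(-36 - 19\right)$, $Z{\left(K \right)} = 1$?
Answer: $\frac{\sqrt{2914}}{4} \approx 13.495$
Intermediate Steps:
$n = 1045$ ($n = \left(-19\right) \left(-55\right) = 1045$)
$E{\left(u \right)} = \frac{11}{8} + \frac{u}{8}$ ($E{\left(u \right)} = \frac{5}{8} + \frac{u + 6}{8} = \frac{5}{8} + \frac{6 + u}{8} = \frac{5}{8} + \left(\frac{3}{4} + \frac{u}{8}\right) = \frac{11}{8} + \frac{u}{8}$)
$O = \frac{8369}{8}$ ($O = \left(\frac{11}{8} + \frac{1}{8} \left(-2\right)\right) 1 + 1045 = \left(\frac{11}{8} - \frac{1}{4}\right) 1 + 1045 = \frac{9}{8} \cdot 1 + 1045 = \frac{9}{8} + 1045 = \frac{8369}{8} \approx 1046.1$)
$\sqrt{\left(-18\right) 3 \cdot 16 + O} = \sqrt{\left(-18\right) 3 \cdot 16 + \frac{8369}{8}} = \sqrt{\left(-54\right) 16 + \frac{8369}{8}} = \sqrt{-864 + \frac{8369}{8}} = \sqrt{\frac{1457}{8}} = \frac{\sqrt{2914}}{4}$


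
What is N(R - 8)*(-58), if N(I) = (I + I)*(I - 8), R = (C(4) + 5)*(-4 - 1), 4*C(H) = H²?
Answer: -375028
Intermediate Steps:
C(H) = H²/4
R = -45 (R = ((¼)*4² + 5)*(-4 - 1) = ((¼)*16 + 5)*(-5) = (4 + 5)*(-5) = 9*(-5) = -45)
N(I) = 2*I*(-8 + I) (N(I) = (2*I)*(-8 + I) = 2*I*(-8 + I))
N(R - 8)*(-58) = (2*(-45 - 8)*(-8 + (-45 - 8)))*(-58) = (2*(-53)*(-8 - 53))*(-58) = (2*(-53)*(-61))*(-58) = 6466*(-58) = -375028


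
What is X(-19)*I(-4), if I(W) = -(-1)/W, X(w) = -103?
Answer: 103/4 ≈ 25.750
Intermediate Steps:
I(W) = 1/W
X(-19)*I(-4) = -103/(-4) = -103*(-1/4) = 103/4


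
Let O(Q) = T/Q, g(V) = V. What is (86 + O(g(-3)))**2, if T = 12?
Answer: 6724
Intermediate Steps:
O(Q) = 12/Q
(86 + O(g(-3)))**2 = (86 + 12/(-3))**2 = (86 + 12*(-1/3))**2 = (86 - 4)**2 = 82**2 = 6724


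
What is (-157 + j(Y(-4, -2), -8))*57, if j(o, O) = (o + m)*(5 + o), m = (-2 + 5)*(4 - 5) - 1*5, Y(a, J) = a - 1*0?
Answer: -9633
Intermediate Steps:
Y(a, J) = a (Y(a, J) = a + 0 = a)
m = -8 (m = 3*(-1) - 5 = -3 - 5 = -8)
j(o, O) = (-8 + o)*(5 + o) (j(o, O) = (o - 8)*(5 + o) = (-8 + o)*(5 + o))
(-157 + j(Y(-4, -2), -8))*57 = (-157 + (-40 + (-4)² - 3*(-4)))*57 = (-157 + (-40 + 16 + 12))*57 = (-157 - 12)*57 = -169*57 = -9633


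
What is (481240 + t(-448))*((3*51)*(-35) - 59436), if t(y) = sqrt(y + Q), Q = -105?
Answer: -31180020840 - 64791*I*sqrt(553) ≈ -3.118e+10 - 1.5236e+6*I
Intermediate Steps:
t(y) = sqrt(-105 + y) (t(y) = sqrt(y - 105) = sqrt(-105 + y))
(481240 + t(-448))*((3*51)*(-35) - 59436) = (481240 + sqrt(-105 - 448))*((3*51)*(-35) - 59436) = (481240 + sqrt(-553))*(153*(-35) - 59436) = (481240 + I*sqrt(553))*(-5355 - 59436) = (481240 + I*sqrt(553))*(-64791) = -31180020840 - 64791*I*sqrt(553)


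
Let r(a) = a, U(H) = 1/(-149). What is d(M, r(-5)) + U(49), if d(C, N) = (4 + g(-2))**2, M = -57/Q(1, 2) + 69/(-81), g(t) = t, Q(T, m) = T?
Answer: 595/149 ≈ 3.9933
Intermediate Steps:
U(H) = -1/149
M = -1562/27 (M = -57/1 + 69/(-81) = -57*1 + 69*(-1/81) = -57 - 23/27 = -1562/27 ≈ -57.852)
d(C, N) = 4 (d(C, N) = (4 - 2)**2 = 2**2 = 4)
d(M, r(-5)) + U(49) = 4 - 1/149 = 595/149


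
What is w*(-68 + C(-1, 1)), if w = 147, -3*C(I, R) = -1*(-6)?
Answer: -10290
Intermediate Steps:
C(I, R) = -2 (C(I, R) = -(-1)*(-6)/3 = -⅓*6 = -2)
w*(-68 + C(-1, 1)) = 147*(-68 - 2) = 147*(-70) = -10290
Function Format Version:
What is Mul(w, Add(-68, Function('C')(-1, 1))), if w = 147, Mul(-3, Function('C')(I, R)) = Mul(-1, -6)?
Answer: -10290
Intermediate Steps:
Function('C')(I, R) = -2 (Function('C')(I, R) = Mul(Rational(-1, 3), Mul(-1, -6)) = Mul(Rational(-1, 3), 6) = -2)
Mul(w, Add(-68, Function('C')(-1, 1))) = Mul(147, Add(-68, -2)) = Mul(147, -70) = -10290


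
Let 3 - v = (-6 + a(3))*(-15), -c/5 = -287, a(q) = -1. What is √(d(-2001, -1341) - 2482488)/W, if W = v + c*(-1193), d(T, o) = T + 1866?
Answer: -3*I*√275847/1712057 ≈ -0.00092032*I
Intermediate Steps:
d(T, o) = 1866 + T
c = 1435 (c = -5*(-287) = 1435)
v = -102 (v = 3 - (-6 - 1)*(-15) = 3 - (-7)*(-15) = 3 - 1*105 = 3 - 105 = -102)
W = -1712057 (W = -102 + 1435*(-1193) = -102 - 1711955 = -1712057)
√(d(-2001, -1341) - 2482488)/W = √((1866 - 2001) - 2482488)/(-1712057) = √(-135 - 2482488)*(-1/1712057) = √(-2482623)*(-1/1712057) = (3*I*√275847)*(-1/1712057) = -3*I*√275847/1712057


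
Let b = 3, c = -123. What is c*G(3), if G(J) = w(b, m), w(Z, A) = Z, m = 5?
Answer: -369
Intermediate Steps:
G(J) = 3
c*G(3) = -123*3 = -369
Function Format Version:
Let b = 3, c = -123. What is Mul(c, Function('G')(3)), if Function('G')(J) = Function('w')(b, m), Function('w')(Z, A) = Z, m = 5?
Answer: -369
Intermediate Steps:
Function('G')(J) = 3
Mul(c, Function('G')(3)) = Mul(-123, 3) = -369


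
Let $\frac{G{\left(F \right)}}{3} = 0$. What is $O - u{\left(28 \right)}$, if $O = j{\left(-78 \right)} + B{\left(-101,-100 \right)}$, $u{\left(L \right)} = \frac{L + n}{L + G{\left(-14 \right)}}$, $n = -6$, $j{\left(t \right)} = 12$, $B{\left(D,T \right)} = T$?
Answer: $- \frac{1243}{14} \approx -88.786$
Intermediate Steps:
$G{\left(F \right)} = 0$ ($G{\left(F \right)} = 3 \cdot 0 = 0$)
$u{\left(L \right)} = \frac{-6 + L}{L}$ ($u{\left(L \right)} = \frac{L - 6}{L + 0} = \frac{-6 + L}{L}$)
$O = -88$ ($O = 12 - 100 = -88$)
$O - u{\left(28 \right)} = -88 - \frac{-6 + 28}{28} = -88 - \frac{1}{28} \cdot 22 = -88 - \frac{11}{14} = - \frac{1243}{14}$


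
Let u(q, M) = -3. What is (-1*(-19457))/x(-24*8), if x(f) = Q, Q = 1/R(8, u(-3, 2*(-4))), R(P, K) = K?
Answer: -58371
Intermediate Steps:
Q = -1/3 (Q = 1/(-3) = -1/3 ≈ -0.33333)
x(f) = -1/3
(-1*(-19457))/x(-24*8) = (-1*(-19457))/(-1/3) = 19457*(-3) = -58371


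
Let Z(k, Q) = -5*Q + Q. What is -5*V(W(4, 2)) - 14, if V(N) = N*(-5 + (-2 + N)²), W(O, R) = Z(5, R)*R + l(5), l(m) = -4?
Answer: 47886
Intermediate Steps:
Z(k, Q) = -4*Q
W(O, R) = -4 - 4*R² (W(O, R) = (-4*R)*R - 4 = -4*R² - 4 = -4 - 4*R²)
-5*V(W(4, 2)) - 14 = -5*(-4 - 4*2²)*(-5 + (-2 + (-4 - 4*2²))²) - 14 = -5*(-4 - 4*4)*(-5 + (-2 + (-4 - 4*4))²) - 14 = -5*(-4 - 16)*(-5 + (-2 + (-4 - 16))²) - 14 = -(-100)*(-5 + (-2 - 20)²) - 14 = -(-100)*(-5 + (-22)²) - 14 = -(-100)*(-5 + 484) - 14 = -(-100)*479 - 14 = -5*(-9580) - 14 = 47900 - 14 = 47886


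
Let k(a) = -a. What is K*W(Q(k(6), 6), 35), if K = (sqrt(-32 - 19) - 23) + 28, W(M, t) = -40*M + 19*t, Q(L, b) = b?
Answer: 2125 + 425*I*sqrt(51) ≈ 2125.0 + 3035.1*I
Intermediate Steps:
K = 5 + I*sqrt(51) (K = (sqrt(-51) - 23) + 28 = (I*sqrt(51) - 23) + 28 = (-23 + I*sqrt(51)) + 28 = 5 + I*sqrt(51) ≈ 5.0 + 7.1414*I)
K*W(Q(k(6), 6), 35) = (5 + I*sqrt(51))*(-40*6 + 19*35) = (5 + I*sqrt(51))*(-240 + 665) = (5 + I*sqrt(51))*425 = 2125 + 425*I*sqrt(51)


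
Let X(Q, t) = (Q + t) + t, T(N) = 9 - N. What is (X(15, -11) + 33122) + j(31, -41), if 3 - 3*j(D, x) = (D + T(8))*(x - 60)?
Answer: 102580/3 ≈ 34193.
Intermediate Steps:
j(D, x) = 1 - (1 + D)*(-60 + x)/3 (j(D, x) = 1 - (D + (9 - 1*8))*(x - 60)/3 = 1 - (D + (9 - 8))*(-60 + x)/3 = 1 - (D + 1)*(-60 + x)/3 = 1 - (1 + D)*(-60 + x)/3)
X(Q, t) = Q + 2*t
(X(15, -11) + 33122) + j(31, -41) = ((15 + 2*(-11)) + 33122) + (21 + 20*31 - 1/3*(-41) - 1/3*31*(-41)) = ((15 - 22) + 33122) + (21 + 620 + 41/3 + 1271/3) = (-7 + 33122) + 3235/3 = 33115 + 3235/3 = 102580/3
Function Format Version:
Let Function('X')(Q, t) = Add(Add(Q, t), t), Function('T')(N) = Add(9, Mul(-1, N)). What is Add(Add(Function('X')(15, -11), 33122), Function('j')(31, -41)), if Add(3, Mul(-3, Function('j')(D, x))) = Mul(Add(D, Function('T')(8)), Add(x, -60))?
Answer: Rational(102580, 3) ≈ 34193.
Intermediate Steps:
Function('j')(D, x) = Add(1, Mul(Rational(-1, 3), Add(1, D), Add(-60, x))) (Function('j')(D, x) = Add(1, Mul(Rational(-1, 3), Mul(Add(D, Add(9, Mul(-1, 8))), Add(x, -60)))) = Add(1, Mul(Rational(-1, 3), Mul(Add(D, Add(9, -8)), Add(-60, x)))) = Add(1, Mul(Rational(-1, 3), Mul(Add(D, 1), Add(-60, x)))) = Add(1, Mul(Rational(-1, 3), Mul(Add(1, D), Add(-60, x)))) = Add(1, Mul(Rational(-1, 3), Add(1, D), Add(-60, x))))
Function('X')(Q, t) = Add(Q, Mul(2, t))
Add(Add(Function('X')(15, -11), 33122), Function('j')(31, -41)) = Add(Add(Add(15, Mul(2, -11)), 33122), Add(21, Mul(20, 31), Mul(Rational(-1, 3), -41), Mul(Rational(-1, 3), 31, -41))) = Add(Add(Add(15, -22), 33122), Add(21, 620, Rational(41, 3), Rational(1271, 3))) = Add(Add(-7, 33122), Rational(3235, 3)) = Add(33115, Rational(3235, 3)) = Rational(102580, 3)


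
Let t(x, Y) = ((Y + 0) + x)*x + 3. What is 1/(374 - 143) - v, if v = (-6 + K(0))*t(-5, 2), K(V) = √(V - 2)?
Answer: 24949/231 - 18*I*√2 ≈ 108.0 - 25.456*I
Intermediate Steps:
t(x, Y) = 3 + x*(Y + x) (t(x, Y) = (Y + x)*x + 3 = x*(Y + x) + 3 = 3 + x*(Y + x))
K(V) = √(-2 + V)
v = -108 + 18*I*√2 (v = (-6 + √(-2 + 0))*(3 + (-5)² + 2*(-5)) = (-6 + √(-2))*(3 + 25 - 10) = (-6 + I*√2)*18 = -108 + 18*I*√2 ≈ -108.0 + 25.456*I)
1/(374 - 143) - v = 1/(374 - 143) - (-108 + 18*I*√2) = 1/231 + (108 - 18*I*√2) = 24949/231 - 18*I*√2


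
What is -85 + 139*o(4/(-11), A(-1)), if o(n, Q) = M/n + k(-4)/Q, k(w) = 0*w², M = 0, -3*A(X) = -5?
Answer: -85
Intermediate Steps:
A(X) = 5/3 (A(X) = -⅓*(-5) = 5/3)
k(w) = 0
o(n, Q) = 0 (o(n, Q) = 0/n + 0/Q = 0 + 0 = 0)
-85 + 139*o(4/(-11), A(-1)) = -85 + 139*0 = -85 + 0 = -85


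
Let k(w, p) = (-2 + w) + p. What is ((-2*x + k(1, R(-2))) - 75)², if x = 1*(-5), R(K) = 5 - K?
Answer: 3481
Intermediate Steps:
x = -5
k(w, p) = -2 + p + w
((-2*x + k(1, R(-2))) - 75)² = ((-2*(-5) + (-2 + (5 - 1*(-2)) + 1)) - 75)² = ((10 + (-2 + (5 + 2) + 1)) - 75)² = ((10 + (-2 + 7 + 1)) - 75)² = ((10 + 6) - 75)² = (16 - 75)² = (-59)² = 3481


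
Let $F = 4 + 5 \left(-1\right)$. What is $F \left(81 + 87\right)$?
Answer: $-168$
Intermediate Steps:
$F = -1$ ($F = 4 - 5 = -1$)
$F \left(81 + 87\right) = - (81 + 87) = \left(-1\right) 168 = -168$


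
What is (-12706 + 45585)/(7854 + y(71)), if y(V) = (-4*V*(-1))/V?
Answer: 32879/7858 ≈ 4.1841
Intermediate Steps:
y(V) = 4 (y(V) = (4*V)/V = 4)
(-12706 + 45585)/(7854 + y(71)) = (-12706 + 45585)/(7854 + 4) = 32879/7858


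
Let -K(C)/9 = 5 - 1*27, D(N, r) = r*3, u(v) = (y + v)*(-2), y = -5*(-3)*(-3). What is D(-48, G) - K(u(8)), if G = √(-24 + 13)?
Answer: -198 + 3*I*√11 ≈ -198.0 + 9.9499*I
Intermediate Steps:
y = -45 (y = 15*(-3) = -45)
G = I*√11 (G = √(-11) = I*√11 ≈ 3.3166*I)
u(v) = 90 - 2*v (u(v) = (-45 + v)*(-2) = 90 - 2*v)
D(N, r) = 3*r
K(C) = 198 (K(C) = -9*(5 - 1*27) = -9*(5 - 27) = -9*(-22) = 198)
D(-48, G) - K(u(8)) = 3*(I*√11) - 1*198 = 3*I*√11 - 198 = -198 + 3*I*√11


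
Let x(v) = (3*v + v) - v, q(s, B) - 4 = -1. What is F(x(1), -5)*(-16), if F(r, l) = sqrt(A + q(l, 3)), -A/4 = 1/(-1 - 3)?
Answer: -32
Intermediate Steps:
q(s, B) = 3 (q(s, B) = 4 - 1 = 3)
A = 1 (A = -4/(-1 - 3) = -4/(-4) = -4*(-1/4) = 1)
x(v) = 3*v (x(v) = 4*v - v = 3*v)
F(r, l) = 2 (F(r, l) = sqrt(1 + 3) = sqrt(4) = 2)
F(x(1), -5)*(-16) = 2*(-16) = -32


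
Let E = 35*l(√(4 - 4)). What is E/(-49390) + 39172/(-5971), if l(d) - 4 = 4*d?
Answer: -27650586/4212967 ≈ -6.5632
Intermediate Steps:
l(d) = 4 + 4*d
E = 140 (E = 35*(4 + 4*√(4 - 4)) = 35*(4 + 4*√0) = 35*(4 + 4*0) = 35*(4 + 0) = 35*4 = 140)
E/(-49390) + 39172/(-5971) = 140/(-49390) + 39172/(-5971) = 140*(-1/49390) + 39172*(-1/5971) = -14/4939 - 5596/853 = -27650586/4212967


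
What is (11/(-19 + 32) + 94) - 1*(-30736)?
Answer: 400801/13 ≈ 30831.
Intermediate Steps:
(11/(-19 + 32) + 94) - 1*(-30736) = (11/13 + 94) + 30736 = 1233/13 + 30736 = 400801/13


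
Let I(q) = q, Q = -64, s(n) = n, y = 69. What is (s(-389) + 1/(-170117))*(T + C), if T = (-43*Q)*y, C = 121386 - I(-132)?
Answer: -20607452112684/170117 ≈ -1.2114e+8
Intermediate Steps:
C = 121518 (C = 121386 - 1*(-132) = 121386 + 132 = 121518)
T = 189888 (T = -43*(-64)*69 = 2752*69 = 189888)
(s(-389) + 1/(-170117))*(T + C) = (-389 + 1/(-170117))*(189888 + 121518) = (-389 - 1/170117)*311406 = -66175514/170117*311406 = -20607452112684/170117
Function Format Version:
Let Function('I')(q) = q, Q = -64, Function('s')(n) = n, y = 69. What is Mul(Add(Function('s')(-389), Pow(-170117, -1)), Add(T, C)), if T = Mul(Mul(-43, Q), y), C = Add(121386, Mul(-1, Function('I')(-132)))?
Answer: Rational(-20607452112684, 170117) ≈ -1.2114e+8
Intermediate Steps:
C = 121518 (C = Add(121386, Mul(-1, -132)) = Add(121386, 132) = 121518)
T = 189888 (T = Mul(Mul(-43, -64), 69) = Mul(2752, 69) = 189888)
Mul(Add(Function('s')(-389), Pow(-170117, -1)), Add(T, C)) = Mul(Add(-389, Pow(-170117, -1)), Add(189888, 121518)) = Mul(Add(-389, Rational(-1, 170117)), 311406) = Mul(Rational(-66175514, 170117), 311406) = Rational(-20607452112684, 170117)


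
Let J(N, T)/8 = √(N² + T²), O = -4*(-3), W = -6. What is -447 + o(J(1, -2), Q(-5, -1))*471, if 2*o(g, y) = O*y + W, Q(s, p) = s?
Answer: -15990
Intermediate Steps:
O = 12
J(N, T) = 8*√(N² + T²)
o(g, y) = -3 + 6*y (o(g, y) = (12*y - 6)/2 = (-6 + 12*y)/2 = -3 + 6*y)
-447 + o(J(1, -2), Q(-5, -1))*471 = -447 + (-3 + 6*(-5))*471 = -447 + (-3 - 30)*471 = -447 - 33*471 = -447 - 15543 = -15990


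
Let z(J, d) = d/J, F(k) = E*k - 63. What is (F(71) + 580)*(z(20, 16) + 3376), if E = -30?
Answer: -27233892/5 ≈ -5.4468e+6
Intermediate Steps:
F(k) = -63 - 30*k (F(k) = -30*k - 63 = -63 - 30*k)
(F(71) + 580)*(z(20, 16) + 3376) = ((-63 - 30*71) + 580)*(16/20 + 3376) = ((-63 - 2130) + 580)*(16*(1/20) + 3376) = (-2193 + 580)*(4/5 + 3376) = -1613*16884/5 = -27233892/5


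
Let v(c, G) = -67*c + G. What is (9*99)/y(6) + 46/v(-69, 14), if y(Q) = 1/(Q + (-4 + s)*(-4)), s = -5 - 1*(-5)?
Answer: 90894520/4637 ≈ 19602.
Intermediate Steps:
s = 0 (s = -5 + 5 = 0)
v(c, G) = G - 67*c
y(Q) = 1/(16 + Q) (y(Q) = 1/(Q + (-4 + 0)*(-4)) = 1/(Q - 4*(-4)) = 1/(Q + 16) = 1/(16 + Q))
(9*99)/y(6) + 46/v(-69, 14) = (9*99)/(1/(16 + 6)) + 46/(14 - 67*(-69)) = 891/(1/22) + 46/(14 + 4623) = 891/(1/22) + 46/4637 = 891*22 + 46*(1/4637) = 19602 + 46/4637 = 90894520/4637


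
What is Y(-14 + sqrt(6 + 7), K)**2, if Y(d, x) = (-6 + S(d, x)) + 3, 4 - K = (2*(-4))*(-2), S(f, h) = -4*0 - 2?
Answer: 25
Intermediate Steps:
S(f, h) = -2 (S(f, h) = 0 - 2 = -2)
K = -12 (K = 4 - 2*(-4)*(-2) = 4 - (-8)*(-2) = 4 - 1*16 = 4 - 16 = -12)
Y(d, x) = -5 (Y(d, x) = (-6 - 2) + 3 = -8 + 3 = -5)
Y(-14 + sqrt(6 + 7), K)**2 = (-5)**2 = 25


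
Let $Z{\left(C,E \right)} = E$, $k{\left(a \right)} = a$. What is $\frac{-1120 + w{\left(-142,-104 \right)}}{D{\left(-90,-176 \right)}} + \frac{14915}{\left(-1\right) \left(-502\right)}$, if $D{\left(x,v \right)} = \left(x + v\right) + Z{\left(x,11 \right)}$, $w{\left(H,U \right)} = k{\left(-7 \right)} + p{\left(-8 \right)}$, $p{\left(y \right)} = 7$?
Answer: $\frac{873113}{25602} \approx 34.103$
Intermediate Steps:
$w{\left(H,U \right)} = 0$ ($w{\left(H,U \right)} = -7 + 7 = 0$)
$D{\left(x,v \right)} = 11 + v + x$ ($D{\left(x,v \right)} = \left(x + v\right) + 11 = \left(v + x\right) + 11 = 11 + v + x$)
$\frac{-1120 + w{\left(-142,-104 \right)}}{D{\left(-90,-176 \right)}} + \frac{14915}{\left(-1\right) \left(-502\right)} = \frac{-1120 + 0}{11 - 176 - 90} + \frac{14915}{\left(-1\right) \left(-502\right)} = - \frac{1120}{-255} + \frac{14915}{502} = \left(-1120\right) \left(- \frac{1}{255}\right) + 14915 \cdot \frac{1}{502} = \frac{224}{51} + \frac{14915}{502} = \frac{873113}{25602}$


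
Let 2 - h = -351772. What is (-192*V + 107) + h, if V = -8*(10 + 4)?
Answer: 373385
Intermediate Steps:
V = -112 (V = -8*14 = -112)
h = 351774 (h = 2 - 1*(-351772) = 2 + 351772 = 351774)
(-192*V + 107) + h = (-192*(-112) + 107) + 351774 = (21504 + 107) + 351774 = 21611 + 351774 = 373385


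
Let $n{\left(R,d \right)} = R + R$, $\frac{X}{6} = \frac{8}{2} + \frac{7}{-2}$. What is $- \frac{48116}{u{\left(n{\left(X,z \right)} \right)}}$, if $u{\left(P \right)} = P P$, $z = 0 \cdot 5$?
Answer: $- \frac{12029}{9} \approx -1336.6$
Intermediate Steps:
$X = 3$ ($X = 6 \left(\frac{8}{2} + \frac{7}{-2}\right) = 6 \left(8 \cdot \frac{1}{2} + 7 \left(- \frac{1}{2}\right)\right) = 6 \left(4 - \frac{7}{2}\right) = 6 \cdot \frac{1}{2} = 3$)
$z = 0$
$n{\left(R,d \right)} = 2 R$
$u{\left(P \right)} = P^{2}$
$- \frac{48116}{u{\left(n{\left(X,z \right)} \right)}} = - \frac{48116}{\left(2 \cdot 3\right)^{2}} = - \frac{48116}{6^{2}} = - \frac{48116}{36} = \left(-48116\right) \frac{1}{36} = - \frac{12029}{9}$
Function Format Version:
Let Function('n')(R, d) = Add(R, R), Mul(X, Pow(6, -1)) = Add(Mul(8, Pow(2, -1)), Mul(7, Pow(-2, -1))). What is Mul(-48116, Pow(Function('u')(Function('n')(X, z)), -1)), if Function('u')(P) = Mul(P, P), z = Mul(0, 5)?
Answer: Rational(-12029, 9) ≈ -1336.6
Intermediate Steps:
X = 3 (X = Mul(6, Add(Mul(8, Pow(2, -1)), Mul(7, Pow(-2, -1)))) = Mul(6, Add(Mul(8, Rational(1, 2)), Mul(7, Rational(-1, 2)))) = Mul(6, Add(4, Rational(-7, 2))) = Mul(6, Rational(1, 2)) = 3)
z = 0
Function('n')(R, d) = Mul(2, R)
Function('u')(P) = Pow(P, 2)
Mul(-48116, Pow(Function('u')(Function('n')(X, z)), -1)) = Mul(-48116, Pow(Pow(Mul(2, 3), 2), -1)) = Mul(-48116, Pow(Pow(6, 2), -1)) = Mul(-48116, Pow(36, -1)) = Mul(-48116, Rational(1, 36)) = Rational(-12029, 9)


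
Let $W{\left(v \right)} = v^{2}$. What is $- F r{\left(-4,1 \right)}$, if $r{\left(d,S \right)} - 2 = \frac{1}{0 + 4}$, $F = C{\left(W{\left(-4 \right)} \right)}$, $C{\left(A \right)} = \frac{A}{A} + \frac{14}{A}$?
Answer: $- \frac{135}{32} \approx -4.2188$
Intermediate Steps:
$C{\left(A \right)} = 1 + \frac{14}{A}$
$F = \frac{15}{8}$ ($F = \frac{14 + \left(-4\right)^{2}}{\left(-4\right)^{2}} = \frac{14 + 16}{16} = \frac{1}{16} \cdot 30 = \frac{15}{8} \approx 1.875$)
$r{\left(d,S \right)} = \frac{9}{4}$ ($r{\left(d,S \right)} = 2 + \frac{1}{0 + 4} = 2 + \frac{1}{4} = \frac{9}{4}$)
$- F r{\left(-4,1 \right)} = \left(-1\right) \frac{15}{8} \cdot \frac{9}{4} = \left(- \frac{15}{8}\right) \frac{9}{4} = - \frac{135}{32}$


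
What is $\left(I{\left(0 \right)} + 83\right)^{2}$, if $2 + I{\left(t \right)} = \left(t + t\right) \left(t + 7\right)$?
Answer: $6561$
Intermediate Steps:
$I{\left(t \right)} = -2 + 2 t \left(7 + t\right)$ ($I{\left(t \right)} = -2 + \left(t + t\right) \left(t + 7\right) = -2 + 2 t \left(7 + t\right)$)
$\left(I{\left(0 \right)} + 83\right)^{2} = \left(\left(-2 + 2 \cdot 0^{2} + 14 \cdot 0\right) + 83\right)^{2} = \left(\left(-2 + 2 \cdot 0 + 0\right) + 83\right)^{2} = \left(\left(-2 + 0 + 0\right) + 83\right)^{2} = \left(-2 + 83\right)^{2} = 81^{2} = 6561$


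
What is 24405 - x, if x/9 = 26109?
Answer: -210576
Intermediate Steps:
x = 234981 (x = 9*26109 = 234981)
24405 - x = 24405 - 1*234981 = 24405 - 234981 = -210576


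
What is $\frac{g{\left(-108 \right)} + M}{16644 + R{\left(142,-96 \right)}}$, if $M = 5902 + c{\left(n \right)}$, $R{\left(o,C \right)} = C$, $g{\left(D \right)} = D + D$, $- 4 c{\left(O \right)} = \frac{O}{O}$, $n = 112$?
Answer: $\frac{1083}{3152} \approx 0.34359$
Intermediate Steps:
$c{\left(O \right)} = - \frac{1}{4}$ ($c{\left(O \right)} = - \frac{O \frac{1}{O}}{4} = \left(- \frac{1}{4}\right) 1 = - \frac{1}{4}$)
$g{\left(D \right)} = 2 D$
$M = \frac{23607}{4}$ ($M = 5902 - \frac{1}{4} = \frac{23607}{4} \approx 5901.8$)
$\frac{g{\left(-108 \right)} + M}{16644 + R{\left(142,-96 \right)}} = \frac{2 \left(-108\right) + \frac{23607}{4}}{16644 - 96} = \frac{-216 + \frac{23607}{4}}{16548} = \frac{22743}{4} \cdot \frac{1}{16548} = \frac{1083}{3152}$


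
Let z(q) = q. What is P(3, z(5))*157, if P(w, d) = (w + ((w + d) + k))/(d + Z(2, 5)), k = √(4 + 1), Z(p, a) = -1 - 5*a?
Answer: -1727/21 - 157*√5/21 ≈ -98.955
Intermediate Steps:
k = √5 ≈ 2.2361
P(w, d) = (d + √5 + 2*w)/(-26 + d) (P(w, d) = (w + ((w + d) + √5))/(d + (-1 - 5*5)) = (w + ((d + w) + √5))/(d + (-1 - 25)) = (w + (d + w + √5))/(d - 26) = (d + √5 + 2*w)/(-26 + d))
P(3, z(5))*157 = ((5 + √5 + 2*3)/(-26 + 5))*157 = ((5 + √5 + 6)/(-21))*157 = -(11 + √5)/21*157 = (-11/21 - √5/21)*157 = -1727/21 - 157*√5/21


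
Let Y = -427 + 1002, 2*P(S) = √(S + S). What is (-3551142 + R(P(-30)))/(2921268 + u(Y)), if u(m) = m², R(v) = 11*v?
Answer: -3551142/3251893 + 11*I*√15/3251893 ≈ -1.092 + 1.3101e-5*I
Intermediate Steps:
P(S) = √2*√S/2 (P(S) = √(S + S)/2 = √(2*S)/2 = (√2*√S)/2 = √2*√S/2)
Y = 575
(-3551142 + R(P(-30)))/(2921268 + u(Y)) = (-3551142 + 11*(√2*√(-30)/2))/(2921268 + 575²) = (-3551142 + 11*(√2*(I*√30)/2))/(2921268 + 330625) = (-3551142 + 11*(I*√15))/3251893 = (-3551142 + 11*I*√15)*(1/3251893) = -3551142/3251893 + 11*I*√15/3251893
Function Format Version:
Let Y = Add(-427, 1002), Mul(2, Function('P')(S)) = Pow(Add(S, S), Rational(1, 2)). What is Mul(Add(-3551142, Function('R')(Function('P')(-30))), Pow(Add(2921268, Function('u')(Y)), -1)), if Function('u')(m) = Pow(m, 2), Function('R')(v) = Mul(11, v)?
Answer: Add(Rational(-3551142, 3251893), Mul(Rational(11, 3251893), I, Pow(15, Rational(1, 2)))) ≈ Add(-1.0920, Mul(1.3101e-5, I))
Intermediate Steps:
Function('P')(S) = Mul(Rational(1, 2), Pow(2, Rational(1, 2)), Pow(S, Rational(1, 2))) (Function('P')(S) = Mul(Rational(1, 2), Pow(Add(S, S), Rational(1, 2))) = Mul(Rational(1, 2), Pow(Mul(2, S), Rational(1, 2))) = Mul(Rational(1, 2), Mul(Pow(2, Rational(1, 2)), Pow(S, Rational(1, 2)))) = Mul(Rational(1, 2), Pow(2, Rational(1, 2)), Pow(S, Rational(1, 2))))
Y = 575
Mul(Add(-3551142, Function('R')(Function('P')(-30))), Pow(Add(2921268, Function('u')(Y)), -1)) = Mul(Add(-3551142, Mul(11, Mul(Rational(1, 2), Pow(2, Rational(1, 2)), Pow(-30, Rational(1, 2))))), Pow(Add(2921268, Pow(575, 2)), -1)) = Mul(Add(-3551142, Mul(11, Mul(Rational(1, 2), Pow(2, Rational(1, 2)), Mul(I, Pow(30, Rational(1, 2)))))), Pow(Add(2921268, 330625), -1)) = Mul(Add(-3551142, Mul(11, Mul(I, Pow(15, Rational(1, 2))))), Pow(3251893, -1)) = Mul(Add(-3551142, Mul(11, I, Pow(15, Rational(1, 2)))), Rational(1, 3251893)) = Add(Rational(-3551142, 3251893), Mul(Rational(11, 3251893), I, Pow(15, Rational(1, 2))))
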